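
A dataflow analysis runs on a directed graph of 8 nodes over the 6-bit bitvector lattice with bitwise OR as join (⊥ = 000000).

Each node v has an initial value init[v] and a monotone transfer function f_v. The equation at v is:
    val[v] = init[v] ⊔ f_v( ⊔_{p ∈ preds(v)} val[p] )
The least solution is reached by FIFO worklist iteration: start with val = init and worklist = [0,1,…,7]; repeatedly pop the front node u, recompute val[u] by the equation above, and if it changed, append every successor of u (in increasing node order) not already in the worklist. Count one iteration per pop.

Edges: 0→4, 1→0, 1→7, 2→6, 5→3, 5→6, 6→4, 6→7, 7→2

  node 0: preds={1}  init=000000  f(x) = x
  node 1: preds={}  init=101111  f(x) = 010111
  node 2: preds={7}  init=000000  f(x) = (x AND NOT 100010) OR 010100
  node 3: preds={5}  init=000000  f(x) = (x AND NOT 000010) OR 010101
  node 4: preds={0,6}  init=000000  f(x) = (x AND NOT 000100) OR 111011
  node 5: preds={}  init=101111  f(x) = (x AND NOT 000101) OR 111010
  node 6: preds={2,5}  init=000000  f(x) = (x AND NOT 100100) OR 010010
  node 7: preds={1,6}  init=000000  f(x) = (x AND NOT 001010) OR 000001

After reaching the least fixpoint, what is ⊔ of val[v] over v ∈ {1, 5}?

Trace (13 dequeues):
  [1] u=0 | in 101111 | out 101111 | prev 000000 | push {}
  [2] u=1 | in 000000 | out 111111 | prev 101111 | push {0}
  [3] u=2 | in 000000 | out 010100 | prev 000000 | push {}
  [4] u=3 | in 101111 | out 111101 | prev 000000 | push {}
  [5] u=4 | in 101111 | out 111011 | prev 000000 | push {}
  [6] u=5 | in 000000 | out 111111 | prev 101111 | push {3}
  [7] u=6 | in 111111 | out 011011 | prev 000000 | push {4}
  [8] u=7 | in 111111 | out 110101 | prev 000000 | push {2}
  [9] u=0 | in 111111 | out 111111 | prev 101111 | push {}
  [10] u=3 | in 111111 | out 111101 | ==
  [11] u=4 | in 111111 | out 111011 | ==
  [12] u=2 | in 110101 | out 010101 | prev 010100 | push {6}
  [13] u=6 | in 111111 | out 011011 | ==

Converged values:
  [0] 111111
  [1] 111111
  [2] 010101
  [3] 111101
  [4] 111011
  [5] 111111
  [6] 011011
  [7] 110101

111111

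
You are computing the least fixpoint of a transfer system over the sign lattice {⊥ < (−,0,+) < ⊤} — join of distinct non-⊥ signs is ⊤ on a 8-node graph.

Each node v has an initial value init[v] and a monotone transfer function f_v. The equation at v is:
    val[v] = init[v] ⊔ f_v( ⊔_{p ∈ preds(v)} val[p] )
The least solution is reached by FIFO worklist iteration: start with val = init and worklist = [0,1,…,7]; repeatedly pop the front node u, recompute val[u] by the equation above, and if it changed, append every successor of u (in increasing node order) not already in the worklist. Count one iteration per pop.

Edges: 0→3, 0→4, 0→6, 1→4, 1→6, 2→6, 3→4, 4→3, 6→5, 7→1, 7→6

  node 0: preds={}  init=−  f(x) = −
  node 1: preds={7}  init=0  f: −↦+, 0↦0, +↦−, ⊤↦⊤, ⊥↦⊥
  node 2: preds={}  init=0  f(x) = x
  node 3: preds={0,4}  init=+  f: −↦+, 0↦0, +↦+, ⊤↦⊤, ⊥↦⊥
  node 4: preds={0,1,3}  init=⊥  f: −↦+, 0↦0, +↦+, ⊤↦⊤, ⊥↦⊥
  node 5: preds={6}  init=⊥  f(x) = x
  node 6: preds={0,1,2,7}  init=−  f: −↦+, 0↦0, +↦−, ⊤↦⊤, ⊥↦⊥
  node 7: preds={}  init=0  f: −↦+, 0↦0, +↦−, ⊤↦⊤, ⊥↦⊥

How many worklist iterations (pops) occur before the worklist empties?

11

Iteration log — 11 steps:
  step 1. node 0  ⊔preds=⊥  new=−  stable
  step 2. node 1  ⊔preds=0  new=0  stable
  step 3. node 2  ⊔preds=⊥  new=0  stable
  step 4. node 3  ⊔preds=−  new=+  stable
  step 5. node 4  ⊔preds=⊤  new=⊤  old=⊥  +wl: 3
  step 6. node 5  ⊔preds=−  new=−  old=⊥  +wl: 
  step 7. node 6  ⊔preds=⊤  new=⊤  old=−  +wl: 5
  step 8. node 7  ⊔preds=⊥  new=0  stable
  step 9. node 3  ⊔preds=⊤  new=⊤  old=+  +wl: 4
  step 10. node 5  ⊔preds=⊤  new=⊤  old=−  +wl: 
  step 11. node 4  ⊔preds=⊤  new=⊤  stable

Least fixpoint reached:
  node 0: −
  node 1: 0
  node 2: 0
  node 3: ⊤
  node 4: ⊤
  node 5: ⊤
  node 6: ⊤
  node 7: 0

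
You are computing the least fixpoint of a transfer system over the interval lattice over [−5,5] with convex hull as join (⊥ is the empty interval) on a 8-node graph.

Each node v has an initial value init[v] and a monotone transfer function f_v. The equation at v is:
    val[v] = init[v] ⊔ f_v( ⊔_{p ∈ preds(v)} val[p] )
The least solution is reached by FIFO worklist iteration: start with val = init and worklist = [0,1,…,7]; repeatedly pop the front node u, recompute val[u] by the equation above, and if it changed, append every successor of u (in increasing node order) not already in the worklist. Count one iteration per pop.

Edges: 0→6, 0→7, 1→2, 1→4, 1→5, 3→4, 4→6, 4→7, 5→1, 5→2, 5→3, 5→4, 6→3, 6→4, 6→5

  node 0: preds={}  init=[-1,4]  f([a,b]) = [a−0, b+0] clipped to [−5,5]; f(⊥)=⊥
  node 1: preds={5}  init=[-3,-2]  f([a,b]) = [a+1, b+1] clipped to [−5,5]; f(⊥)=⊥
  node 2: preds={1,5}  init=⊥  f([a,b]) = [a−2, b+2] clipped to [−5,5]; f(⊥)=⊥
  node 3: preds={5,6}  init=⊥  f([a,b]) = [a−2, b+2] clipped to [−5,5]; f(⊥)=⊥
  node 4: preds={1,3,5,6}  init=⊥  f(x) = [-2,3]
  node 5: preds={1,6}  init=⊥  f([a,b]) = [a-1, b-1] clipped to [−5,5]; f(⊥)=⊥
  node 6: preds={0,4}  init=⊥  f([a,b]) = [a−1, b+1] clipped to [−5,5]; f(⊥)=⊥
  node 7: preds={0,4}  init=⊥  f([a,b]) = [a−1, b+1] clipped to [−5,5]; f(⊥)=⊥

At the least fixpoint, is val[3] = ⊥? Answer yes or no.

no

Iteration log — 18 steps:
  step 1. node 0  ⊔preds=⊥  new=[-1,4]  stable
  step 2. node 1  ⊔preds=⊥  new=[-3,-2]  stable
  step 3. node 2  ⊔preds=[-3,-2]  new=[-5,0]  old=⊥  +wl: 
  step 4. node 3  ⊔preds=⊥  new=⊥  stable
  step 5. node 4  ⊔preds=[-3,-2]  new=[-2,3]  old=⊥  +wl: 
  step 6. node 5  ⊔preds=[-3,-2]  new=[-4,-3]  old=⊥  +wl: 1,2,3,4
  step 7. node 6  ⊔preds=[-2,4]  new=[-3,5]  old=⊥  +wl: 5
  step 8. node 7  ⊔preds=[-2,4]  new=[-3,5]  old=⊥  +wl: 
  step 9. node 1  ⊔preds=[-4,-3]  new=[-3,-2]  stable
  step 10. node 2  ⊔preds=[-4,-2]  new=[-5,0]  stable
  step 11. node 3  ⊔preds=[-4,5]  new=[-5,5]  old=⊥  +wl: 
  step 12. node 4  ⊔preds=[-5,5]  new=[-2,3]  stable
  step 13. node 5  ⊔preds=[-3,5]  new=[-4,4]  old=[-4,-3]  +wl: 1,2,3,4
  step 14. node 1  ⊔preds=[-4,4]  new=[-3,5]  old=[-3,-2]  +wl: 5
  step 15. node 2  ⊔preds=[-4,5]  new=[-5,5]  old=[-5,0]  +wl: 
  step 16. node 3  ⊔preds=[-4,5]  new=[-5,5]  stable
  step 17. node 4  ⊔preds=[-5,5]  new=[-2,3]  stable
  step 18. node 5  ⊔preds=[-3,5]  new=[-4,4]  stable

Least fixpoint reached:
  node 0: [-1,4]
  node 1: [-3,5]
  node 2: [-5,5]
  node 3: [-5,5]
  node 4: [-2,3]
  node 5: [-4,4]
  node 6: [-3,5]
  node 7: [-3,5]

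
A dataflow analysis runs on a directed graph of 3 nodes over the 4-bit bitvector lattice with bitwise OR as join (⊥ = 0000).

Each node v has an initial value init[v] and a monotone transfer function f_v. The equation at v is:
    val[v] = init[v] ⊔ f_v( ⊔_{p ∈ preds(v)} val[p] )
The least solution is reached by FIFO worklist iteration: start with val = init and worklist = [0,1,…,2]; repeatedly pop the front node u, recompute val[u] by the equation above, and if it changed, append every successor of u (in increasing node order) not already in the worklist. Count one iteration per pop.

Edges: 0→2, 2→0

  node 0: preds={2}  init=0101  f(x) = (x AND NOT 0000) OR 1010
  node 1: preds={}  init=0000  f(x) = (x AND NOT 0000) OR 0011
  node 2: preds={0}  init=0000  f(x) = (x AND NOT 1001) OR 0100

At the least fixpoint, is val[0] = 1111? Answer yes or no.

Worklist (4 pops):
  #1 pop 0: in=0000 → 1111 (was 0101); enqueue []
  #2 pop 1: in=0000 → 0011 (was 0000); enqueue []
  #3 pop 2: in=1111 → 0110 (was 0000); enqueue [0]
  #4 pop 0: in=0110 → 1111 (no change)

Fixpoint:
  val[0] = 1111
  val[1] = 0011
  val[2] = 0110

yes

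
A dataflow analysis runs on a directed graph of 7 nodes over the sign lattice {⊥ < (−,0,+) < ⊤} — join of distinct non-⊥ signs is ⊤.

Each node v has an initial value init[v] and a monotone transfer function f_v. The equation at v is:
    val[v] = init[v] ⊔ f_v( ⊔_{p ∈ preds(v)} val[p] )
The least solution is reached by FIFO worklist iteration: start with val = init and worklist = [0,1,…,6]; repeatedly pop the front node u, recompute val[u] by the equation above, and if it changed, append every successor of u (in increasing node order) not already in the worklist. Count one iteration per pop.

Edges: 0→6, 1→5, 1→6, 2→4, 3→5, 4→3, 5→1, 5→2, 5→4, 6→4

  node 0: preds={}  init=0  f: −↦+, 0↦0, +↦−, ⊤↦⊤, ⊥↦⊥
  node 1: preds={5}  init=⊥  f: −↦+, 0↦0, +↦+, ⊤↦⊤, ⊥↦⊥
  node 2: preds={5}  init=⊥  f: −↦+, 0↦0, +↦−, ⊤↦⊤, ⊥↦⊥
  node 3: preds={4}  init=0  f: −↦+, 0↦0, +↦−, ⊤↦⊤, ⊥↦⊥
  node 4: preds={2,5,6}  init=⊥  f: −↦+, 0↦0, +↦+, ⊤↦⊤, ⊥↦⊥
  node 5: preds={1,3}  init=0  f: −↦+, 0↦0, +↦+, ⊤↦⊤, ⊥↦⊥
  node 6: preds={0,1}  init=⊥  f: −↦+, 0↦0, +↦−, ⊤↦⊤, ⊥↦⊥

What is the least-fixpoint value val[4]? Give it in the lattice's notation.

0

Trace (9 dequeues):
  [1] u=0 | in ⊥ | out 0 | ==
  [2] u=1 | in 0 | out 0 | prev ⊥ | push {}
  [3] u=2 | in 0 | out 0 | prev ⊥ | push {}
  [4] u=3 | in ⊥ | out 0 | ==
  [5] u=4 | in 0 | out 0 | prev ⊥ | push {3}
  [6] u=5 | in 0 | out 0 | ==
  [7] u=6 | in 0 | out 0 | prev ⊥ | push {4}
  [8] u=3 | in 0 | out 0 | ==
  [9] u=4 | in 0 | out 0 | ==

Converged values:
  [0] 0
  [1] 0
  [2] 0
  [3] 0
  [4] 0
  [5] 0
  [6] 0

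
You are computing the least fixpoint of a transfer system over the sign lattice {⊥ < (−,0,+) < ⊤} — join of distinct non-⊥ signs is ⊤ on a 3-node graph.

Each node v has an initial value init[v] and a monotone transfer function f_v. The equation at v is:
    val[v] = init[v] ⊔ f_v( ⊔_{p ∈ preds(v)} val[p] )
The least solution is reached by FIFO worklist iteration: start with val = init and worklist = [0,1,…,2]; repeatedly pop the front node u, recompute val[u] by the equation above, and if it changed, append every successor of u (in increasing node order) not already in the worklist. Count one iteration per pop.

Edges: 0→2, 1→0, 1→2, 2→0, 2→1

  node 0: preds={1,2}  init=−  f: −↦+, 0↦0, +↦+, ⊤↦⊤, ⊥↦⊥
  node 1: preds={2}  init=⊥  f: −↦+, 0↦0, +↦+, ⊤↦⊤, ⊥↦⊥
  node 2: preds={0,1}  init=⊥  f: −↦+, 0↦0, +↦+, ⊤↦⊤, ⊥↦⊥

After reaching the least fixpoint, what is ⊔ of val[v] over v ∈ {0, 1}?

Worklist (10 pops):
  #1 pop 0: in=⊥ → − (no change)
  #2 pop 1: in=⊥ → ⊥ (no change)
  #3 pop 2: in=− → + (was ⊥); enqueue [0,1]
  #4 pop 0: in=+ → ⊤ (was −); enqueue [2]
  #5 pop 1: in=+ → + (was ⊥); enqueue [0]
  #6 pop 2: in=⊤ → ⊤ (was +); enqueue [1]
  #7 pop 0: in=⊤ → ⊤ (no change)
  #8 pop 1: in=⊤ → ⊤ (was +); enqueue [0,2]
  #9 pop 0: in=⊤ → ⊤ (no change)
  #10 pop 2: in=⊤ → ⊤ (no change)

Fixpoint:
  val[0] = ⊤
  val[1] = ⊤
  val[2] = ⊤

⊤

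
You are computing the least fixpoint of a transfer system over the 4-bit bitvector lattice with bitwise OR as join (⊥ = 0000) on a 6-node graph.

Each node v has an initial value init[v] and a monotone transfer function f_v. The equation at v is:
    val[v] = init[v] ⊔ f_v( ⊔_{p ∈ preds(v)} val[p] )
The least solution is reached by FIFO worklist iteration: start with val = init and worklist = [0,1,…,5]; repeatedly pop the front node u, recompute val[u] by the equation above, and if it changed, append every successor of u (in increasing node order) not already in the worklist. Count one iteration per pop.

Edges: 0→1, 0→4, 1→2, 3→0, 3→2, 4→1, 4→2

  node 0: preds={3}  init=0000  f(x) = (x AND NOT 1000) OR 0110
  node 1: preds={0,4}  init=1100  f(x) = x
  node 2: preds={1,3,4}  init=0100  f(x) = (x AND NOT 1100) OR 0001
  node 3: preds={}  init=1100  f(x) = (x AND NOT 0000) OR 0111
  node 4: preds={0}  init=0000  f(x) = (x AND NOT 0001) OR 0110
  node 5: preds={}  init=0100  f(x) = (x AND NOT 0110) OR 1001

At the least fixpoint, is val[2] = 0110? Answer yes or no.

no

Trace (11 dequeues):
  [1] u=0 | in 1100 | out 0110 | prev 0000 | push {}
  [2] u=1 | in 0110 | out 1110 | prev 1100 | push {}
  [3] u=2 | in 1110 | out 0111 | prev 0100 | push {}
  [4] u=3 | in 0000 | out 1111 | prev 1100 | push {0,2}
  [5] u=4 | in 0110 | out 0110 | prev 0000 | push {1}
  [6] u=5 | in 0000 | out 1101 | prev 0100 | push {}
  [7] u=0 | in 1111 | out 0111 | prev 0110 | push {4}
  [8] u=2 | in 1111 | out 0111 | ==
  [9] u=1 | in 0111 | out 1111 | prev 1110 | push {2}
  [10] u=4 | in 0111 | out 0110 | ==
  [11] u=2 | in 1111 | out 0111 | ==

Converged values:
  [0] 0111
  [1] 1111
  [2] 0111
  [3] 1111
  [4] 0110
  [5] 1101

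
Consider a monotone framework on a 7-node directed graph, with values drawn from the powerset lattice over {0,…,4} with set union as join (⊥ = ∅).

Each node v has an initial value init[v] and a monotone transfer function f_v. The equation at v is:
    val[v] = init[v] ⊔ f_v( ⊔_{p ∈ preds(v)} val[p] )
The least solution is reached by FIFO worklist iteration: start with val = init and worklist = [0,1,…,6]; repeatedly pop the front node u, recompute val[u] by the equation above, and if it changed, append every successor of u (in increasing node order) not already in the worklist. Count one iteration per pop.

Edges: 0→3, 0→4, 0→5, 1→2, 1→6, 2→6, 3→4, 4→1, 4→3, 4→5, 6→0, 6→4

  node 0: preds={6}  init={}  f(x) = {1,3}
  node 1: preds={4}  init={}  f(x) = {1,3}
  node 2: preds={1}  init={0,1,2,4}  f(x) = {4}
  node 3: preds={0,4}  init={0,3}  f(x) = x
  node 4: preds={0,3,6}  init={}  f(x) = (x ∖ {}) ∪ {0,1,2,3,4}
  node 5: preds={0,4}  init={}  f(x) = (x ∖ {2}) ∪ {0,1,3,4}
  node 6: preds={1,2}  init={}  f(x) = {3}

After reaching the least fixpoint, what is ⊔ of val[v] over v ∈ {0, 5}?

{0,1,3,4}

Trace (11 dequeues):
  [1] u=0 | in {} | out {1,3} | prev {} | push {}
  [2] u=1 | in {} | out {1,3} | prev {} | push {}
  [3] u=2 | in {1,3} | out {0,1,2,4} | ==
  [4] u=3 | in {1,3} | out {0,1,3} | prev {0,3} | push {}
  [5] u=4 | in {0,1,3} | out {0,1,2,3,4} | prev {} | push {1,3}
  [6] u=5 | in {0,1,2,3,4} | out {0,1,3,4} | prev {} | push {}
  [7] u=6 | in {0,1,2,3,4} | out {3} | prev {} | push {0,4}
  [8] u=1 | in {0,1,2,3,4} | out {1,3} | ==
  [9] u=3 | in {0,1,2,3,4} | out {0,1,2,3,4} | prev {0,1,3} | push {}
  [10] u=0 | in {3} | out {1,3} | ==
  [11] u=4 | in {0,1,2,3,4} | out {0,1,2,3,4} | ==

Converged values:
  [0] {1,3}
  [1] {1,3}
  [2] {0,1,2,4}
  [3] {0,1,2,3,4}
  [4] {0,1,2,3,4}
  [5] {0,1,3,4}
  [6] {3}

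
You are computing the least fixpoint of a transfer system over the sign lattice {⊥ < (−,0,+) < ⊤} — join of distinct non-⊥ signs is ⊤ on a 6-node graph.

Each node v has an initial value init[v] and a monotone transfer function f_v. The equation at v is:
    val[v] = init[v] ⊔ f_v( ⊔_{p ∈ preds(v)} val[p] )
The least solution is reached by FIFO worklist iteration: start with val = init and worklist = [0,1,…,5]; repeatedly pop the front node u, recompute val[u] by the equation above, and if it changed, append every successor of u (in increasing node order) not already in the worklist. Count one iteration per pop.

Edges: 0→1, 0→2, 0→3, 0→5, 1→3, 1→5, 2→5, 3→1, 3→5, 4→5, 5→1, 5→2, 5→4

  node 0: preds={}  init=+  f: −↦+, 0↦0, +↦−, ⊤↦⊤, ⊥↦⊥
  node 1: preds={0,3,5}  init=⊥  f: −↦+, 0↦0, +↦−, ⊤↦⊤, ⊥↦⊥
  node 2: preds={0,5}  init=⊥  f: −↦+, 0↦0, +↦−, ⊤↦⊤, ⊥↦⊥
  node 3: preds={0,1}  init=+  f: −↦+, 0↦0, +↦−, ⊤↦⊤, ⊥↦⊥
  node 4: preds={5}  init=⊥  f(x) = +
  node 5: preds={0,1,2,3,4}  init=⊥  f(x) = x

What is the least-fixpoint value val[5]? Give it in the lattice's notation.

Trace (11 dequeues):
  [1] u=0 | in ⊥ | out + | ==
  [2] u=1 | in + | out − | prev ⊥ | push {}
  [3] u=2 | in + | out − | prev ⊥ | push {}
  [4] u=3 | in ⊤ | out ⊤ | prev + | push {1}
  [5] u=4 | in ⊥ | out + | prev ⊥ | push {}
  [6] u=5 | in ⊤ | out ⊤ | prev ⊥ | push {2,4}
  [7] u=1 | in ⊤ | out ⊤ | prev − | push {3,5}
  [8] u=2 | in ⊤ | out ⊤ | prev − | push {}
  [9] u=4 | in ⊤ | out + | ==
  [10] u=3 | in ⊤ | out ⊤ | ==
  [11] u=5 | in ⊤ | out ⊤ | ==

Converged values:
  [0] +
  [1] ⊤
  [2] ⊤
  [3] ⊤
  [4] +
  [5] ⊤

⊤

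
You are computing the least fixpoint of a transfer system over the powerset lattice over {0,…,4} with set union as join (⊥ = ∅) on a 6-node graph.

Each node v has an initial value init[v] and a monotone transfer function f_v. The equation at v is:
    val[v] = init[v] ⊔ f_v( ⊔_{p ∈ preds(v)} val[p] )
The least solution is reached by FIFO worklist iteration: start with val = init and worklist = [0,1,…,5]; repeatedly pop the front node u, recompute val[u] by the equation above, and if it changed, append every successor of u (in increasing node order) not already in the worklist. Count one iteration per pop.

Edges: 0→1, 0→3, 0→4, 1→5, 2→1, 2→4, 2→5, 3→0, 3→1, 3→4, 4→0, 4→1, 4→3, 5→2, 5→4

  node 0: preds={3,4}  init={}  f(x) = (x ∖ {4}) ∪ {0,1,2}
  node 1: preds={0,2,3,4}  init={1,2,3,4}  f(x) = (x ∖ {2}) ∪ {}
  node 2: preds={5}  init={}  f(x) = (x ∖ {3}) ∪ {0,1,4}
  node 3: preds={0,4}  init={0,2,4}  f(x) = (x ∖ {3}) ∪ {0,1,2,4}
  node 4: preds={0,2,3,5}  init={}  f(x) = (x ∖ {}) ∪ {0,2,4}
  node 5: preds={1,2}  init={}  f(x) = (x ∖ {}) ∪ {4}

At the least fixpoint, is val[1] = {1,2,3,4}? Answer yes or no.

Worklist (17 pops):
  #1 pop 0: in={0,2,4} → {0,1,2} (was {}); enqueue []
  #2 pop 1: in={0,1,2,4} → {0,1,2,3,4} (was {1,2,3,4}); enqueue []
  #3 pop 2: in={} → {0,1,4} (was {}); enqueue [1]
  #4 pop 3: in={0,1,2} → {0,1,2,4} (was {0,2,4}); enqueue [0]
  #5 pop 4: in={0,1,2,4} → {0,1,2,4} (was {}); enqueue [3]
  #6 pop 5: in={0,1,2,3,4} → {0,1,2,3,4} (was {}); enqueue [2,4]
  #7 pop 1: in={0,1,2,4} → {0,1,2,3,4} (no change)
  #8 pop 0: in={0,1,2,4} → {0,1,2} (no change)
  #9 pop 3: in={0,1,2,4} → {0,1,2,4} (no change)
  #10 pop 2: in={0,1,2,3,4} → {0,1,2,4} (was {0,1,4}); enqueue [1,5]
  #11 pop 4: in={0,1,2,3,4} → {0,1,2,3,4} (was {0,1,2,4}); enqueue [0,3]
  #12 pop 1: in={0,1,2,3,4} → {0,1,2,3,4} (no change)
  #13 pop 5: in={0,1,2,3,4} → {0,1,2,3,4} (no change)
  #14 pop 0: in={0,1,2,3,4} → {0,1,2,3} (was {0,1,2}); enqueue [1,4]
  #15 pop 3: in={0,1,2,3,4} → {0,1,2,4} (no change)
  #16 pop 1: in={0,1,2,3,4} → {0,1,2,3,4} (no change)
  #17 pop 4: in={0,1,2,3,4} → {0,1,2,3,4} (no change)

Fixpoint:
  val[0] = {0,1,2,3}
  val[1] = {0,1,2,3,4}
  val[2] = {0,1,2,4}
  val[3] = {0,1,2,4}
  val[4] = {0,1,2,3,4}
  val[5] = {0,1,2,3,4}

no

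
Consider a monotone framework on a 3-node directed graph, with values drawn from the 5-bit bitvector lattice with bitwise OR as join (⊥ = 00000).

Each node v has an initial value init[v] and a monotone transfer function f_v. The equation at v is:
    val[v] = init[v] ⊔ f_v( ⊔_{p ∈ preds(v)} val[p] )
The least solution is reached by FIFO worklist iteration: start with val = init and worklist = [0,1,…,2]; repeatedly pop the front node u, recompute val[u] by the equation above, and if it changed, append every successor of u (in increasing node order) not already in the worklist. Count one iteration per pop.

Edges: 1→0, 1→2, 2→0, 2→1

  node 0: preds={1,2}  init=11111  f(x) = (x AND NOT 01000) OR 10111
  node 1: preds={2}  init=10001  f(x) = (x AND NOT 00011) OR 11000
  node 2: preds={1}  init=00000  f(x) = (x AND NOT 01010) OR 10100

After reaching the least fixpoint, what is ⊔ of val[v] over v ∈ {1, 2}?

Iteration log — 7 steps:
  step 1. node 0  ⊔preds=10001  new=11111  stable
  step 2. node 1  ⊔preds=00000  new=11001  old=10001  +wl: 0
  step 3. node 2  ⊔preds=11001  new=10101  old=00000  +wl: 1
  step 4. node 0  ⊔preds=11101  new=11111  stable
  step 5. node 1  ⊔preds=10101  new=11101  old=11001  +wl: 0,2
  step 6. node 0  ⊔preds=11101  new=11111  stable
  step 7. node 2  ⊔preds=11101  new=10101  stable

Least fixpoint reached:
  node 0: 11111
  node 1: 11101
  node 2: 10101

11101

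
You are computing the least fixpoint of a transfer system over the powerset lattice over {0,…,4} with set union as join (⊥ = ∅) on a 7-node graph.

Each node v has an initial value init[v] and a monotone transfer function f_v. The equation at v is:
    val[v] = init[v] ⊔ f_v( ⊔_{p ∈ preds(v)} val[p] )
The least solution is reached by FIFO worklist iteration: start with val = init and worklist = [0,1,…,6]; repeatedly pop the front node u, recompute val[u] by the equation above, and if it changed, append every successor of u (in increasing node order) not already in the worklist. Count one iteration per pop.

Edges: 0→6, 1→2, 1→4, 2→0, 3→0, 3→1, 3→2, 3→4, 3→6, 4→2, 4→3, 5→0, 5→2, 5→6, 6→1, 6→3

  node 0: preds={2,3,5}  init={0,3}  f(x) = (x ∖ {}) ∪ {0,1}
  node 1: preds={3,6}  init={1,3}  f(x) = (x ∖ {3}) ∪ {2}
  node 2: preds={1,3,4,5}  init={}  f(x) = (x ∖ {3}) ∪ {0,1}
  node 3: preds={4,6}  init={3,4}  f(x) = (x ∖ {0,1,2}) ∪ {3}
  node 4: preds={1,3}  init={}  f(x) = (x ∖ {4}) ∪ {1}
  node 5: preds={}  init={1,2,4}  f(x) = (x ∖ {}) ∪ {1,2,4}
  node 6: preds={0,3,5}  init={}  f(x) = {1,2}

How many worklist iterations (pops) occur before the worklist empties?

Trace (11 dequeues):
  [1] u=0 | in {1,2,3,4} | out {0,1,2,3,4} | prev {0,3} | push {}
  [2] u=1 | in {3,4} | out {1,2,3,4} | prev {1,3} | push {}
  [3] u=2 | in {1,2,3,4} | out {0,1,2,4} | prev {} | push {0}
  [4] u=3 | in {} | out {3,4} | ==
  [5] u=4 | in {1,2,3,4} | out {1,2,3} | prev {} | push {2,3}
  [6] u=5 | in {} | out {1,2,4} | ==
  [7] u=6 | in {0,1,2,3,4} | out {1,2} | prev {} | push {1}
  [8] u=0 | in {0,1,2,3,4} | out {0,1,2,3,4} | ==
  [9] u=2 | in {1,2,3,4} | out {0,1,2,4} | ==
  [10] u=3 | in {1,2,3} | out {3,4} | ==
  [11] u=1 | in {1,2,3,4} | out {1,2,3,4} | ==

Converged values:
  [0] {0,1,2,3,4}
  [1] {1,2,3,4}
  [2] {0,1,2,4}
  [3] {3,4}
  [4] {1,2,3}
  [5] {1,2,4}
  [6] {1,2}

11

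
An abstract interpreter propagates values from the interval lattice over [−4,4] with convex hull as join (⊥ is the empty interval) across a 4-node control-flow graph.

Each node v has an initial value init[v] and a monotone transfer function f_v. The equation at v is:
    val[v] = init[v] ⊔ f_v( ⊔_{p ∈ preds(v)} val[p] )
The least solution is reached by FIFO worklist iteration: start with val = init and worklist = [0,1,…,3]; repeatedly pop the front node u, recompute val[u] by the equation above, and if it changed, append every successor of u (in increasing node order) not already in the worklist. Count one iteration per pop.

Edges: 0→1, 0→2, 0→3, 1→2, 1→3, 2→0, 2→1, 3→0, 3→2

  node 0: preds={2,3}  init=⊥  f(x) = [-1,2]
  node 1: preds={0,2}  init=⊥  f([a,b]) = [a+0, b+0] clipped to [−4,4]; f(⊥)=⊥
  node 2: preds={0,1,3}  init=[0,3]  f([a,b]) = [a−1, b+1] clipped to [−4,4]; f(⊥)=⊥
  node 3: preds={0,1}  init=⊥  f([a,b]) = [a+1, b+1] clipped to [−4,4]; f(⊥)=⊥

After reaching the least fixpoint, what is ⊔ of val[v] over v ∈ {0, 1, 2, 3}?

[-4,4]

Iteration log — 18 steps:
  step 1. node 0  ⊔preds=[0,3]  new=[-1,2]  old=⊥  +wl: 
  step 2. node 1  ⊔preds=[-1,3]  new=[-1,3]  old=⊥  +wl: 
  step 3. node 2  ⊔preds=[-1,3]  new=[-2,4]  old=[0,3]  +wl: 0,1
  step 4. node 3  ⊔preds=[-1,3]  new=[0,4]  old=⊥  +wl: 2
  step 5. node 0  ⊔preds=[-2,4]  new=[-1,2]  stable
  step 6. node 1  ⊔preds=[-2,4]  new=[-2,4]  old=[-1,3]  +wl: 3
  step 7. node 2  ⊔preds=[-2,4]  new=[-3,4]  old=[-2,4]  +wl: 0,1
  step 8. node 3  ⊔preds=[-2,4]  new=[-1,4]  old=[0,4]  +wl: 2
  step 9. node 0  ⊔preds=[-3,4]  new=[-1,2]  stable
  step 10. node 1  ⊔preds=[-3,4]  new=[-3,4]  old=[-2,4]  +wl: 3
  step 11. node 2  ⊔preds=[-3,4]  new=[-4,4]  old=[-3,4]  +wl: 0,1
  step 12. node 3  ⊔preds=[-3,4]  new=[-2,4]  old=[-1,4]  +wl: 2
  step 13. node 0  ⊔preds=[-4,4]  new=[-1,2]  stable
  step 14. node 1  ⊔preds=[-4,4]  new=[-4,4]  old=[-3,4]  +wl: 3
  step 15. node 2  ⊔preds=[-4,4]  new=[-4,4]  stable
  step 16. node 3  ⊔preds=[-4,4]  new=[-3,4]  old=[-2,4]  +wl: 0,2
  step 17. node 0  ⊔preds=[-4,4]  new=[-1,2]  stable
  step 18. node 2  ⊔preds=[-4,4]  new=[-4,4]  stable

Least fixpoint reached:
  node 0: [-1,2]
  node 1: [-4,4]
  node 2: [-4,4]
  node 3: [-3,4]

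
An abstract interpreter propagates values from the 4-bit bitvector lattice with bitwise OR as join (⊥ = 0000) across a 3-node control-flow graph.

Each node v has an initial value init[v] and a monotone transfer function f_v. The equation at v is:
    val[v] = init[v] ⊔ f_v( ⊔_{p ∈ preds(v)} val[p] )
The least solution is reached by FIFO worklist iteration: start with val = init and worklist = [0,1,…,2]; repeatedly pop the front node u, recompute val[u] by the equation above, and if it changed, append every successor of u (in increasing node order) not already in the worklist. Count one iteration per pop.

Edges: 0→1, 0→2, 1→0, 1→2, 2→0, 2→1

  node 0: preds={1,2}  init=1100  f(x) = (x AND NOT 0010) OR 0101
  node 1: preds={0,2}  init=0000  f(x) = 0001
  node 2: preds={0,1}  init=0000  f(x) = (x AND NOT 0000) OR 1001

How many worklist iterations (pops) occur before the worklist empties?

Worklist (5 pops):
  #1 pop 0: in=0000 → 1101 (was 1100); enqueue []
  #2 pop 1: in=1101 → 0001 (was 0000); enqueue [0]
  #3 pop 2: in=1101 → 1101 (was 0000); enqueue [1]
  #4 pop 0: in=1101 → 1101 (no change)
  #5 pop 1: in=1101 → 0001 (no change)

Fixpoint:
  val[0] = 1101
  val[1] = 0001
  val[2] = 1101

5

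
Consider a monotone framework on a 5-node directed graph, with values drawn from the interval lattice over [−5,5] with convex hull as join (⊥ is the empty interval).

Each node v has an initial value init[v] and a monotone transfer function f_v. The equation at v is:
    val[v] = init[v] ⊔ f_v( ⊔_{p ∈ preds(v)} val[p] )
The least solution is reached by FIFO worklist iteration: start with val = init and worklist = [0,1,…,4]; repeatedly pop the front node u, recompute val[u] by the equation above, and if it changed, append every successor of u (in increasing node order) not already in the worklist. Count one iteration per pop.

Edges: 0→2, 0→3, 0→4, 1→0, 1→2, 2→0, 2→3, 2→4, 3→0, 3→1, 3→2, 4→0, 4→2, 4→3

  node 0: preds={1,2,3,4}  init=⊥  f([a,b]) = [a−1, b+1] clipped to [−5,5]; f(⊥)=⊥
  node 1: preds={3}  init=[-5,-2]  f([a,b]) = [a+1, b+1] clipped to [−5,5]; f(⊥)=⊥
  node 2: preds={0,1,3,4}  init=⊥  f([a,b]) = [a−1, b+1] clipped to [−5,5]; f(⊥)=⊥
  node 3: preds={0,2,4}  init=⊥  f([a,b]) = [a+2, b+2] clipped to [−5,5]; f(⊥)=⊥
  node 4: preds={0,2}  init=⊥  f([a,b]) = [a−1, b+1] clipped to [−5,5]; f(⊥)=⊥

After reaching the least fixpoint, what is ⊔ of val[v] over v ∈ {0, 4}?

[-5,5]

Worklist (16 pops):
  #1 pop 0: in=[-5,-2] → [-5,-1] (was ⊥); enqueue []
  #2 pop 1: in=⊥ → [-5,-2] (no change)
  #3 pop 2: in=[-5,-1] → [-5,0] (was ⊥); enqueue [0]
  #4 pop 3: in=[-5,0] → [-3,2] (was ⊥); enqueue [1,2]
  #5 pop 4: in=[-5,0] → [-5,1] (was ⊥); enqueue [3]
  #6 pop 0: in=[-5,2] → [-5,3] (was [-5,-1]); enqueue [4]
  #7 pop 1: in=[-3,2] → [-5,3] (was [-5,-2]); enqueue [0]
  #8 pop 2: in=[-5,3] → [-5,4] (was [-5,0]); enqueue []
  #9 pop 3: in=[-5,4] → [-3,5] (was [-3,2]); enqueue [1,2]
  #10 pop 4: in=[-5,4] → [-5,5] (was [-5,1]); enqueue [3]
  #11 pop 0: in=[-5,5] → [-5,5] (was [-5,3]); enqueue [4]
  #12 pop 1: in=[-3,5] → [-5,5] (was [-5,3]); enqueue [0]
  #13 pop 2: in=[-5,5] → [-5,5] (was [-5,4]); enqueue []
  #14 pop 3: in=[-5,5] → [-3,5] (no change)
  #15 pop 4: in=[-5,5] → [-5,5] (no change)
  #16 pop 0: in=[-5,5] → [-5,5] (no change)

Fixpoint:
  val[0] = [-5,5]
  val[1] = [-5,5]
  val[2] = [-5,5]
  val[3] = [-3,5]
  val[4] = [-5,5]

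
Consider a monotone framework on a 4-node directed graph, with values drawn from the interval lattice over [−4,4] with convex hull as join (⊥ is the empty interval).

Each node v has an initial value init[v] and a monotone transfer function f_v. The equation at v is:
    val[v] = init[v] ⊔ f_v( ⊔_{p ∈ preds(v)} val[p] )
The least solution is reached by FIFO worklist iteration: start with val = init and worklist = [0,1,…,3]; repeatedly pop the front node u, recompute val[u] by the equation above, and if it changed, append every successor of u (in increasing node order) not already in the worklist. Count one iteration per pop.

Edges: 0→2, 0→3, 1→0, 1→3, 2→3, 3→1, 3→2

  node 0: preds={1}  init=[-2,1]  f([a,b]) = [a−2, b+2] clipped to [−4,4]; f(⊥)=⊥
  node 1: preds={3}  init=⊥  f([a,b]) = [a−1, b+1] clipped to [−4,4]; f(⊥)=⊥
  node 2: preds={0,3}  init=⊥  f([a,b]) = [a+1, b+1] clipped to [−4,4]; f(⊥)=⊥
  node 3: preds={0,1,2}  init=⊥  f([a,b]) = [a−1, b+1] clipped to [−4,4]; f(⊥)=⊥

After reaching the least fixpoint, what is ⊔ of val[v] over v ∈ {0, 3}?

Iteration log — 11 steps:
  step 1. node 0  ⊔preds=⊥  new=[-2,1]  stable
  step 2. node 1  ⊔preds=⊥  new=⊥  stable
  step 3. node 2  ⊔preds=[-2,1]  new=[-1,2]  old=⊥  +wl: 
  step 4. node 3  ⊔preds=[-2,2]  new=[-3,3]  old=⊥  +wl: 1,2
  step 5. node 1  ⊔preds=[-3,3]  new=[-4,4]  old=⊥  +wl: 0,3
  step 6. node 2  ⊔preds=[-3,3]  new=[-2,4]  old=[-1,2]  +wl: 
  step 7. node 0  ⊔preds=[-4,4]  new=[-4,4]  old=[-2,1]  +wl: 2
  step 8. node 3  ⊔preds=[-4,4]  new=[-4,4]  old=[-3,3]  +wl: 1
  step 9. node 2  ⊔preds=[-4,4]  new=[-3,4]  old=[-2,4]  +wl: 3
  step 10. node 1  ⊔preds=[-4,4]  new=[-4,4]  stable
  step 11. node 3  ⊔preds=[-4,4]  new=[-4,4]  stable

Least fixpoint reached:
  node 0: [-4,4]
  node 1: [-4,4]
  node 2: [-3,4]
  node 3: [-4,4]

[-4,4]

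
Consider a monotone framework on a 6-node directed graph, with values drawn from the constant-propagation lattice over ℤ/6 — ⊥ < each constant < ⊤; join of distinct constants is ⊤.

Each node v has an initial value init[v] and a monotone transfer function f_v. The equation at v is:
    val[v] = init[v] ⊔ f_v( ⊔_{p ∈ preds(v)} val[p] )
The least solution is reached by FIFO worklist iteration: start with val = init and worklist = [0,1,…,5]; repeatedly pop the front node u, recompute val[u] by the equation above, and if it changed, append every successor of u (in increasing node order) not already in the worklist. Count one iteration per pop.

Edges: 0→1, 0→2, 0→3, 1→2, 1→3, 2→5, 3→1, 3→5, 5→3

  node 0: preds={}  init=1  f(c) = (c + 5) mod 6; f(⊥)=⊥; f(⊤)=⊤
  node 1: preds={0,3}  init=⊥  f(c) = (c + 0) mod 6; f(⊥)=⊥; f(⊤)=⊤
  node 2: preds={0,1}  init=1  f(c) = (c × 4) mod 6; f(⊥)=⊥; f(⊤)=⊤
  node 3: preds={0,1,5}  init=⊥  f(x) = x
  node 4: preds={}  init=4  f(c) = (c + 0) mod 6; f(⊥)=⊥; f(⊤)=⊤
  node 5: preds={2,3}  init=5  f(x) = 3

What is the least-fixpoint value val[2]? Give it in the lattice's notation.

⊤

Trace (9 dequeues):
  [1] u=0 | in ⊥ | out 1 | ==
  [2] u=1 | in 1 | out 1 | prev ⊥ | push {}
  [3] u=2 | in 1 | out ⊤ | prev 1 | push {}
  [4] u=3 | in ⊤ | out ⊤ | prev ⊥ | push {1}
  [5] u=4 | in ⊥ | out 4 | ==
  [6] u=5 | in ⊤ | out ⊤ | prev 5 | push {3}
  [7] u=1 | in ⊤ | out ⊤ | prev 1 | push {2}
  [8] u=3 | in ⊤ | out ⊤ | ==
  [9] u=2 | in ⊤ | out ⊤ | ==

Converged values:
  [0] 1
  [1] ⊤
  [2] ⊤
  [3] ⊤
  [4] 4
  [5] ⊤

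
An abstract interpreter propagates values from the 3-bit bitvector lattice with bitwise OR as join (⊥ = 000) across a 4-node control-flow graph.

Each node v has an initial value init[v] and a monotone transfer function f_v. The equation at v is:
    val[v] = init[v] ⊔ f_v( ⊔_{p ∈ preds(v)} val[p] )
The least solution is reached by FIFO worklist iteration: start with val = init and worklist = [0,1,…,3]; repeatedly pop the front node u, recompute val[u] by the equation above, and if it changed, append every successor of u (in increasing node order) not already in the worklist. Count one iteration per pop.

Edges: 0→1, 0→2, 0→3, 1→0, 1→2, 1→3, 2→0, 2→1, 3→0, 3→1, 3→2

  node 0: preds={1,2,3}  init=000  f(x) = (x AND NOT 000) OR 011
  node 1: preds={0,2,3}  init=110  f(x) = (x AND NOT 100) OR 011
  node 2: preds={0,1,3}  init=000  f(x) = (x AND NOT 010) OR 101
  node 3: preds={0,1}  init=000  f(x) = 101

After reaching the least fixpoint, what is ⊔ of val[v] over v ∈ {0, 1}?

Iteration log — 7 steps:
  step 1. node 0  ⊔preds=110  new=111  old=000  +wl: 
  step 2. node 1  ⊔preds=111  new=111  old=110  +wl: 0
  step 3. node 2  ⊔preds=111  new=101  old=000  +wl: 1
  step 4. node 3  ⊔preds=111  new=101  old=000  +wl: 2
  step 5. node 0  ⊔preds=111  new=111  stable
  step 6. node 1  ⊔preds=111  new=111  stable
  step 7. node 2  ⊔preds=111  new=101  stable

Least fixpoint reached:
  node 0: 111
  node 1: 111
  node 2: 101
  node 3: 101

111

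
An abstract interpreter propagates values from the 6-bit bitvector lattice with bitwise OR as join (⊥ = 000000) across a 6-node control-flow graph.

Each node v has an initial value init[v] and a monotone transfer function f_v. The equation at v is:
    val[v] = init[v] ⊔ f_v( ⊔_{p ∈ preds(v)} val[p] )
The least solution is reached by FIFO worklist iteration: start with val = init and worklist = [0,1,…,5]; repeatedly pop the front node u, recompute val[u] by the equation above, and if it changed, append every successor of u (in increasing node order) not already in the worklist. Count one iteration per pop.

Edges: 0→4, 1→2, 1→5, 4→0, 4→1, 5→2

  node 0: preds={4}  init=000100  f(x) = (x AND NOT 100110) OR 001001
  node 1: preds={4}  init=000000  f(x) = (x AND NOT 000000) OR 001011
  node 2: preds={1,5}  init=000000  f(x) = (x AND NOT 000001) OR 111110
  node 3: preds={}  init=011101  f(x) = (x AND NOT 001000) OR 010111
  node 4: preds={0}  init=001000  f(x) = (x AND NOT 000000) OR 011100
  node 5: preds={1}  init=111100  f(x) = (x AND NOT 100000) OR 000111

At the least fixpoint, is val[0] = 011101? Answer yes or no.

yes

Iteration log — 11 steps:
  step 1. node 0  ⊔preds=001000  new=001101  old=000100  +wl: 
  step 2. node 1  ⊔preds=001000  new=001011  old=000000  +wl: 
  step 3. node 2  ⊔preds=111111  new=111110  old=000000  +wl: 
  step 4. node 3  ⊔preds=000000  new=011111  old=011101  +wl: 
  step 5. node 4  ⊔preds=001101  new=011101  old=001000  +wl: 0,1
  step 6. node 5  ⊔preds=001011  new=111111  old=111100  +wl: 2
  step 7. node 0  ⊔preds=011101  new=011101  old=001101  +wl: 4
  step 8. node 1  ⊔preds=011101  new=011111  old=001011  +wl: 5
  step 9. node 2  ⊔preds=111111  new=111110  stable
  step 10. node 4  ⊔preds=011101  new=011101  stable
  step 11. node 5  ⊔preds=011111  new=111111  stable

Least fixpoint reached:
  node 0: 011101
  node 1: 011111
  node 2: 111110
  node 3: 011111
  node 4: 011101
  node 5: 111111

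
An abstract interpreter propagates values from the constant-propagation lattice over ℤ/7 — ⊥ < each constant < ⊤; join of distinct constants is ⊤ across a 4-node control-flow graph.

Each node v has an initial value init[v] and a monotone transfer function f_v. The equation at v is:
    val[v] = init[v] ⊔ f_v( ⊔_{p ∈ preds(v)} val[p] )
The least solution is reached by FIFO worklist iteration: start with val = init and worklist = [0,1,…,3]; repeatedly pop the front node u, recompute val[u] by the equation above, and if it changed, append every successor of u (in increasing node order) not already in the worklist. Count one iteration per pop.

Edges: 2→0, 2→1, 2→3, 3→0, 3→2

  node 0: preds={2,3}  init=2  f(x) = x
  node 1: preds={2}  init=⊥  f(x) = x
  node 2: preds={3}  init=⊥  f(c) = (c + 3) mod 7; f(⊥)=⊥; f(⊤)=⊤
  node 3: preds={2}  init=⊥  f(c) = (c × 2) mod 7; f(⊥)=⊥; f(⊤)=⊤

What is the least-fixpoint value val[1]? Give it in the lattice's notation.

⊥

Worklist (4 pops):
  #1 pop 0: in=⊥ → 2 (no change)
  #2 pop 1: in=⊥ → ⊥ (no change)
  #3 pop 2: in=⊥ → ⊥ (no change)
  #4 pop 3: in=⊥ → ⊥ (no change)

Fixpoint:
  val[0] = 2
  val[1] = ⊥
  val[2] = ⊥
  val[3] = ⊥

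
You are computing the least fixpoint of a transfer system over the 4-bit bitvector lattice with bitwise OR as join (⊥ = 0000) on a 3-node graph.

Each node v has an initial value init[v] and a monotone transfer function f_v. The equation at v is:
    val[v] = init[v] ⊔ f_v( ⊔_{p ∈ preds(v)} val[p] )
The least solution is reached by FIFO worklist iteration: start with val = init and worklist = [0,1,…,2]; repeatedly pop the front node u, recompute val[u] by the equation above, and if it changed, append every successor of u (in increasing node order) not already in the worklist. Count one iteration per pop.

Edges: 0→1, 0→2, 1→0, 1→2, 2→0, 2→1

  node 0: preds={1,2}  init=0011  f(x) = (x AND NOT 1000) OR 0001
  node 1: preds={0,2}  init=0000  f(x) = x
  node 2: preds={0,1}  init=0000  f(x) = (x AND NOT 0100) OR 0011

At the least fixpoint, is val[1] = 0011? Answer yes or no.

Trace (5 dequeues):
  [1] u=0 | in 0000 | out 0011 | ==
  [2] u=1 | in 0011 | out 0011 | prev 0000 | push {0}
  [3] u=2 | in 0011 | out 0011 | prev 0000 | push {1}
  [4] u=0 | in 0011 | out 0011 | ==
  [5] u=1 | in 0011 | out 0011 | ==

Converged values:
  [0] 0011
  [1] 0011
  [2] 0011

yes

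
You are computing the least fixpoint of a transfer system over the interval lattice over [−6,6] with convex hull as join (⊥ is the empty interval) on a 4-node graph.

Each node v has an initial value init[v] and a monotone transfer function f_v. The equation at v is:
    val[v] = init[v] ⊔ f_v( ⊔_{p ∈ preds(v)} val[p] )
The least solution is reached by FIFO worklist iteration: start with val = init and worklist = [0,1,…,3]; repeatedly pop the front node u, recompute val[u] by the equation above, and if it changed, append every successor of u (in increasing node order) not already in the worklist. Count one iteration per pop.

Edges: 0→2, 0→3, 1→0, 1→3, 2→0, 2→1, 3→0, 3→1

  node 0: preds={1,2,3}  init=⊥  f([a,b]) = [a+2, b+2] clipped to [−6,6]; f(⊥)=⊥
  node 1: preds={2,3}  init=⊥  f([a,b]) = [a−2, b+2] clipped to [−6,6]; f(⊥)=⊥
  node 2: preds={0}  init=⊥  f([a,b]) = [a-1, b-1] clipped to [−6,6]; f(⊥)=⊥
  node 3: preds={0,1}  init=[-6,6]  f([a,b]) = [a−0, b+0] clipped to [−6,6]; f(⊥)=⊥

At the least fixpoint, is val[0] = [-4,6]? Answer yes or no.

Worklist (6 pops):
  #1 pop 0: in=[-6,6] → [-4,6] (was ⊥); enqueue []
  #2 pop 1: in=[-6,6] → [-6,6] (was ⊥); enqueue [0]
  #3 pop 2: in=[-4,6] → [-5,5] (was ⊥); enqueue [1]
  #4 pop 3: in=[-6,6] → [-6,6] (no change)
  #5 pop 0: in=[-6,6] → [-4,6] (no change)
  #6 pop 1: in=[-6,6] → [-6,6] (no change)

Fixpoint:
  val[0] = [-4,6]
  val[1] = [-6,6]
  val[2] = [-5,5]
  val[3] = [-6,6]

yes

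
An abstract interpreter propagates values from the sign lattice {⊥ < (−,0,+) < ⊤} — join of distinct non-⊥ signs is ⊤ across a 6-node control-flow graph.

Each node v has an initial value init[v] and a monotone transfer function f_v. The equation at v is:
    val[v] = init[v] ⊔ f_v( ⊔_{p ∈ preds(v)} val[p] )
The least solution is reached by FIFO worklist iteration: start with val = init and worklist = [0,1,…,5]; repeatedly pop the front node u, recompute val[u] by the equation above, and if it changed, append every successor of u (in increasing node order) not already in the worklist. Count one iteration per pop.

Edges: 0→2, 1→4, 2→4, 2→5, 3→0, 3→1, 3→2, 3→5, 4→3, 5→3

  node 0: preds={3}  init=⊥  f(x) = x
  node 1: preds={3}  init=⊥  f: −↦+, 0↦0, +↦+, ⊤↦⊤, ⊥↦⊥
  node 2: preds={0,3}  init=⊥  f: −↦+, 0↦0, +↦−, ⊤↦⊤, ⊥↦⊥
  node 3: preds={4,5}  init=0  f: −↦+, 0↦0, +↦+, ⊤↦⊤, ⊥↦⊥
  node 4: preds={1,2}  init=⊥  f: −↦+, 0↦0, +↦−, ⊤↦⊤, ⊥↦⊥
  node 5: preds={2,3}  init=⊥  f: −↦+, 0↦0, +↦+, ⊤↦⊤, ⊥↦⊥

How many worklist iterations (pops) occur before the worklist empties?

Worklist (7 pops):
  #1 pop 0: in=0 → 0 (was ⊥); enqueue []
  #2 pop 1: in=0 → 0 (was ⊥); enqueue []
  #3 pop 2: in=0 → 0 (was ⊥); enqueue []
  #4 pop 3: in=⊥ → 0 (no change)
  #5 pop 4: in=0 → 0 (was ⊥); enqueue [3]
  #6 pop 5: in=0 → 0 (was ⊥); enqueue []
  #7 pop 3: in=0 → 0 (no change)

Fixpoint:
  val[0] = 0
  val[1] = 0
  val[2] = 0
  val[3] = 0
  val[4] = 0
  val[5] = 0

7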